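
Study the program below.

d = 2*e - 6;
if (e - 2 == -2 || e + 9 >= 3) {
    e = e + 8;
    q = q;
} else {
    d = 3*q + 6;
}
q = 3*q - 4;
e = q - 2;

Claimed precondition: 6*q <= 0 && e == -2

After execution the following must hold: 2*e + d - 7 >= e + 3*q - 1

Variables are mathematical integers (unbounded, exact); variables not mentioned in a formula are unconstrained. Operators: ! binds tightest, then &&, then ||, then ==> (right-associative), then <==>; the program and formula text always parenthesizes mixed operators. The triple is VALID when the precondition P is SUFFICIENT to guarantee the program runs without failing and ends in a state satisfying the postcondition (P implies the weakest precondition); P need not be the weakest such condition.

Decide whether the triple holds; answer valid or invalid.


Working backward. After the program, the postcondition 2*e + d - 7 >= e + 3*q - 1 must hold; in canonical form it is d + e >= 3*q + 6.
Before e := q - 2: d >= 2*q + 8
Before q := 3*q - 4: d >= 6*q
Then branch requires d >= 6*q; else branch requires 3*q <= 6.
Before the if: ((e == 0 || e >= -6) ==> d >= 6*q) && ((!(e == 0 || e >= -6)) ==> 3*q <= 6)
Before d := 2*e - 6: ((e == 0 || e >= -6) ==> 2*e >= 6*q + 6) && ((!(e == 0 || e >= -6)) ==> 3*q <= 6)
The weakest precondition is ((e == 0 || e >= -6) ==> 2*e >= 6*q + 6) && ((!(e == 0 || e >= -6)) ==> 3*q <= 6).
Check whether 6*q <= 0 && e == -2 implies it.
Countermodel: at the initial state e = -2, q = -1, the precondition holds but the weakest precondition fails.
Answer: invalid


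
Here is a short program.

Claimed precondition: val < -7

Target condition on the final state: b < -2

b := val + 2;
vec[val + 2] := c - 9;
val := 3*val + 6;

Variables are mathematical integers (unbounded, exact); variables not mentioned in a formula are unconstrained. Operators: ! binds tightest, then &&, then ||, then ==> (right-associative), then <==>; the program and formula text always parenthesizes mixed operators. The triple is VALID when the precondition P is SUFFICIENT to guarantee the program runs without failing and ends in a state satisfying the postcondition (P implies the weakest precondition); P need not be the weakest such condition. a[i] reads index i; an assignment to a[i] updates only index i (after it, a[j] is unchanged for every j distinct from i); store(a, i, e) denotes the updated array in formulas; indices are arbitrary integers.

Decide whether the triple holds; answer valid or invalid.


Working backward. After the program, b < -2 must hold.
Before val := 3*val + 6: b < -2
Before vec[val + 2] := c - 9: b < -2
Before b := val + 2: val < -4
The weakest precondition is val < -4.
Check whether val < -7 implies it.
Every state satisfying the precondition satisfies the weakest precondition: the implication holds.
Answer: valid


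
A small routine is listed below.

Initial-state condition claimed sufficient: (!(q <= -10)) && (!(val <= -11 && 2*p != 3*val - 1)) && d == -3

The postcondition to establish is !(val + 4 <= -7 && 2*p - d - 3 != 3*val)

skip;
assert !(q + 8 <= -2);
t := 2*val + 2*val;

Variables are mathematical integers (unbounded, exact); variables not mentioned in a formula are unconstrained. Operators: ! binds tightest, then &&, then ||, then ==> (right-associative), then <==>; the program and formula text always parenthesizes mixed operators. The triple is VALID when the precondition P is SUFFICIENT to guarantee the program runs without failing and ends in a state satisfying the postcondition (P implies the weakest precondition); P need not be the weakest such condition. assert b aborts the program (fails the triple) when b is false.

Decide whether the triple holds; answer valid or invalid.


Working backward. After the program, the postcondition !(val + 4 <= -7 && 2*p - d - 3 != 3*val) must hold; in canonical form it is !(val <= -11 && 2*p != d + 3*val + 3).
Before t := 2*val + 2*val: !(val <= -11 && 2*p != d + 3*val + 3)
Before assert !(q + 8 <= -2): (!(q <= -10)) && (!(val <= -11 && 2*p != d + 3*val + 3))
Before skip: (!(q <= -10)) && (!(val <= -11 && 2*p != d + 3*val + 3))
The weakest precondition is (!(q <= -10)) && (!(val <= -11 && 2*p != d + 3*val + 3)).
Check whether (!(q <= -10)) && (!(val <= -11 && 2*p != 3*val - 1)) && d == -3 implies it.
Countermodel: at the initial state d = -3, p = -17, q = -9, val = -11, the precondition holds but the weakest precondition fails.
Answer: invalid


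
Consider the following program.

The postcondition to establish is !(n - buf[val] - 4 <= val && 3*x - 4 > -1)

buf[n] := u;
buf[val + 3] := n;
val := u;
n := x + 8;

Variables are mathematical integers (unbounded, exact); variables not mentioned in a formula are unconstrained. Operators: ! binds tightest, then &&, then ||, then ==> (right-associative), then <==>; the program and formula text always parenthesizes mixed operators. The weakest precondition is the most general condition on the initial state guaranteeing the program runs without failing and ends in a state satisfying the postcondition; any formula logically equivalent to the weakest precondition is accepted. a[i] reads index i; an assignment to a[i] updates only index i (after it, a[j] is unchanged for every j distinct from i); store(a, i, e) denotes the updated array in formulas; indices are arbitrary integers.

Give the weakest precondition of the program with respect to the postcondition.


Working backward. After the program, the postcondition !(n - buf[val] - 4 <= val && 3*x - 4 > -1) must hold; in canonical form it is !(n <= buf[val] + val + 4 && 3*x > 3).
Before n := x + 8: !(x <= buf[val] + val - 4 && 3*x > 3)
Before val := u: !(x <= buf[u] + u - 4 && 3*x > 3)
Before buf[val + 3] := n: !(x <= store(buf, val + 3, n)[u] + u - 4 && 3*x > 3)
Before buf[n] := u: !(x <= store(store(buf, n, u), val + 3, n)[u] + u - 4 && 3*x > 3)
Answer: WP = !(x <= store(store(buf, n, u), val + 3, n)[u] + u - 4 && 3*x > 3)


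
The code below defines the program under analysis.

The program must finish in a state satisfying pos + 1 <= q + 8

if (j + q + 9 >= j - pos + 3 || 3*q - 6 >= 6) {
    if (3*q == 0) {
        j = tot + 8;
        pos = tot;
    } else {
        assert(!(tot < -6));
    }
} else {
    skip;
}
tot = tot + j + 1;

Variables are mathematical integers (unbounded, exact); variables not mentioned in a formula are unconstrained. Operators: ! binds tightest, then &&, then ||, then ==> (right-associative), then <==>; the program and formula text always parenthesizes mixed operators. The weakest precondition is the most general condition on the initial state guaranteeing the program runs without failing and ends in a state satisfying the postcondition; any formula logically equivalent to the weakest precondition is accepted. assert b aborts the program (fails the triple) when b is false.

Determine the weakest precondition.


Working backward. After the program, the postcondition pos + 1 <= q + 8 must hold; in canonical form it is pos <= q + 7.
Before tot := tot + j + 1: pos <= q + 7
Then branch requires (3*q == 0 ==> tot <= q + 7) && ((!(3*q == 0)) ==> ((!(tot < -6)) && pos <= q + 7)); else branch requires pos <= q + 7.
Before the if: ((pos + q >= -6 || 3*q >= 12) ==> ((3*q == 0 ==> tot <= q + 7) && ((!(3*q == 0)) ==> ((!(tot < -6)) && pos <= q + 7)))) && ((!(pos + q >= -6 || 3*q >= 12)) ==> pos <= q + 7)
Answer: WP = ((pos + q >= -6 || 3*q >= 12) ==> ((3*q == 0 ==> tot <= q + 7) && ((!(3*q == 0)) ==> ((!(tot < -6)) && pos <= q + 7)))) && ((!(pos + q >= -6 || 3*q >= 12)) ==> pos <= q + 7)


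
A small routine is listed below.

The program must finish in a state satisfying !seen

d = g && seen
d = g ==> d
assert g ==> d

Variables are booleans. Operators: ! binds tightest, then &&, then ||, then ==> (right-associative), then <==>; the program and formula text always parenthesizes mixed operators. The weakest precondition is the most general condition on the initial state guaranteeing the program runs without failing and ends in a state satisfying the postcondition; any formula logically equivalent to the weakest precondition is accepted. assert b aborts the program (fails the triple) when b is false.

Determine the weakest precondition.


Working backward. After the program, !seen must hold.
Before assert g ==> d: (g ==> d) && (!seen)
Before d := g ==> d: (g ==> (g ==> d)) && (!seen)
Before d := g && seen: (g ==> (g ==> (g && seen))) && (!seen)
Answer: WP = (g ==> (g ==> (g && seen))) && (!seen)


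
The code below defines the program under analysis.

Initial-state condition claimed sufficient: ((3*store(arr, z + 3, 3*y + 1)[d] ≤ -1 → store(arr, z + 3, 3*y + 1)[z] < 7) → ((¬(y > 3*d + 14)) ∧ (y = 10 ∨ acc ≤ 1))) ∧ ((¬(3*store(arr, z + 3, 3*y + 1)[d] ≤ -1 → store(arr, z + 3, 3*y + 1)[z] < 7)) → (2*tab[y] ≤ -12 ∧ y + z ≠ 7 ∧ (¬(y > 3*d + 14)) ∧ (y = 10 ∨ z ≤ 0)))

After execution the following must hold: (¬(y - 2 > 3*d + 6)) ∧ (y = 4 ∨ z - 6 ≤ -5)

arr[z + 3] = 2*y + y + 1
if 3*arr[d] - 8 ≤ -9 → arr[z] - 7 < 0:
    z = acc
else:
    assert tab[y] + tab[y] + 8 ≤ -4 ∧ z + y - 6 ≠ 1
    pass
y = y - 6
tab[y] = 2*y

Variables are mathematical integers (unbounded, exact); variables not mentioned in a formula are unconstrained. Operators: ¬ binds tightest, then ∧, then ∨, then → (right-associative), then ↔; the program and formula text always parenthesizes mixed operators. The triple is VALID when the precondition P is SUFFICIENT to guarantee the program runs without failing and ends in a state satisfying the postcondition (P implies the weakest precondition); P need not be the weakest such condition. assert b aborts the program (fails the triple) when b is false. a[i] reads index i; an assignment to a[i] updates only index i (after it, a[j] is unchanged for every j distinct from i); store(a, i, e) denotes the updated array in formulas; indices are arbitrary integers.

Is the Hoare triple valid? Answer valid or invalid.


Working backward. After the program, the postcondition (¬(y - 2 > 3*d + 6)) ∧ (y = 4 ∨ z - 6 ≤ -5) must hold; in canonical form it is (¬(y > 3*d + 8)) ∧ (y = 4 ∨ z ≤ 1).
Before tab[y] := 2*y: (¬(y > 3*d + 8)) ∧ (y = 4 ∨ z ≤ 1)
Before y := y - 6: (¬(y > 3*d + 14)) ∧ (y = 10 ∨ z ≤ 1)
Then branch requires (¬(y > 3*d + 14)) ∧ (y = 10 ∨ acc ≤ 1); else branch requires 2*tab[y] ≤ -12 ∧ y + z ≠ 7 ∧ (¬(y > 3*d + 14)) ∧ (y = 10 ∨ z ≤ 1).
Before the if: ((3*arr[d] ≤ -1 → arr[z] < 7) → ((¬(y > 3*d + 14)) ∧ (y = 10 ∨ acc ≤ 1))) ∧ ((¬(3*arr[d] ≤ -1 → arr[z] < 7)) → (2*tab[y] ≤ -12 ∧ y + z ≠ 7 ∧ (¬(y > 3*d + 14)) ∧ (y = 10 ∨ z ≤ 1)))
Before arr[z + 3] := 2*y + y + 1: ((3*store(arr, z + 3, 3*y + 1)[d] ≤ -1 → store(arr, z + 3, 3*y + 1)[z] < 7) → ((¬(y > 3*d + 14)) ∧ (y = 10 ∨ acc ≤ 1))) ∧ ((¬(3*store(arr, z + 3, 3*y + 1)[d] ≤ -1 → store(arr, z + 3, 3*y + 1)[z] < 7)) → (2*tab[y] ≤ -12 ∧ y + z ≠ 7 ∧ (¬(y > 3*d + 14)) ∧ (y = 10 ∨ z ≤ 1)))
The weakest precondition is ((3*store(arr, z + 3, 3*y + 1)[d] ≤ -1 → store(arr, z + 3, 3*y + 1)[z] < 7) → ((¬(y > 3*d + 14)) ∧ (y = 10 ∨ acc ≤ 1))) ∧ ((¬(3*store(arr, z + 3, 3*y + 1)[d] ≤ -1 → store(arr, z + 3, 3*y + 1)[z] < 7)) → (2*tab[y] ≤ -12 ∧ y + z ≠ 7 ∧ (¬(y > 3*d + 14)) ∧ (y = 10 ∨ z ≤ 1))).
Check whether ((3*store(arr, z + 3, 3*y + 1)[d] ≤ -1 → store(arr, z + 3, 3*y + 1)[z] < 7) → ((¬(y > 3*d + 14)) ∧ (y = 10 ∨ acc ≤ 1))) ∧ ((¬(3*store(arr, z + 3, 3*y + 1)[d] ≤ -1 → store(arr, z + 3, 3*y + 1)[z] < 7)) → (2*tab[y] ≤ -12 ∧ y + z ≠ 7 ∧ (¬(y > 3*d + 14)) ∧ (y = 10 ∨ z ≤ 0))) implies it.
Every state satisfying the precondition satisfies the weakest precondition: the implication holds.
Answer: valid


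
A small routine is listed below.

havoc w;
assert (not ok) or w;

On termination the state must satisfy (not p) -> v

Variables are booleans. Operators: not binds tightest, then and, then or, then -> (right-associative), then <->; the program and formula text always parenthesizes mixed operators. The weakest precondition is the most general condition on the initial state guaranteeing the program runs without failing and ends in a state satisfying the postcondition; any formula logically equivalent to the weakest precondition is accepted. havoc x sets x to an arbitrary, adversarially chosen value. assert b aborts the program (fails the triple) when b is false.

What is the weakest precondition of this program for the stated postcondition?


Working backward. After the program, (not p) -> v must hold.
Before assert (not ok) or w: ((not ok) or w) and ((not p) -> v)
Before havoc w: ((not p) -> v) and (not ok)
Answer: WP = ((not p) -> v) and (not ok)


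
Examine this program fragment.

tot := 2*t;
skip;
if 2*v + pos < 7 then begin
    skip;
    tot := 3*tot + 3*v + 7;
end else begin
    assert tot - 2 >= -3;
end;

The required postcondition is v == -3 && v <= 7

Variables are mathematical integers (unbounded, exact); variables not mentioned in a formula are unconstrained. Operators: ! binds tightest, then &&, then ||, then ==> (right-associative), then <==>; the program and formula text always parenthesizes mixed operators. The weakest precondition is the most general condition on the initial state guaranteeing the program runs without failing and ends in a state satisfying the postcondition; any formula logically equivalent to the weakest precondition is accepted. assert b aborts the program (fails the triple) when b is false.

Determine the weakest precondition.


Working backward. After the program, v == -3 && v <= 7 must hold.
Then branch requires v == -3 && v <= 7; else branch requires tot >= -1 && v == -3 && v <= 7.
Before the if: (pos + 2*v < 7 ==> (v == -3 && v <= 7)) && ((!(pos + 2*v < 7)) ==> (tot >= -1 && v == -3 && v <= 7))
Before skip: (pos + 2*v < 7 ==> (v == -3 && v <= 7)) && ((!(pos + 2*v < 7)) ==> (tot >= -1 && v == -3 && v <= 7))
Before tot := 2*t: (pos + 2*v < 7 ==> (v == -3 && v <= 7)) && ((!(pos + 2*v < 7)) ==> (2*t >= -1 && v == -3 && v <= 7))
Answer: WP = (pos + 2*v < 7 ==> (v == -3 && v <= 7)) && ((!(pos + 2*v < 7)) ==> (2*t >= -1 && v == -3 && v <= 7))


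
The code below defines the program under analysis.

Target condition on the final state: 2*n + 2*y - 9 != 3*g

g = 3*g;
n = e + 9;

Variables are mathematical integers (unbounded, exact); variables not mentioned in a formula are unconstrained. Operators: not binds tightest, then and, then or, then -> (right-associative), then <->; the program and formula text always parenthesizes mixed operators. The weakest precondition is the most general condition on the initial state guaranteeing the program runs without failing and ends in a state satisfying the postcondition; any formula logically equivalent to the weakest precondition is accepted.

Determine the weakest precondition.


Working backward. After the program, the postcondition 2*n + 2*y - 9 != 3*g must hold; in canonical form it is 2*n + 2*y != 3*g + 9.
Before n := e + 9: 2*e + 2*y != 3*g - 9
Before g := 3*g: 2*e + 2*y != 9*g - 9
Answer: WP = 2*e + 2*y != 9*g - 9


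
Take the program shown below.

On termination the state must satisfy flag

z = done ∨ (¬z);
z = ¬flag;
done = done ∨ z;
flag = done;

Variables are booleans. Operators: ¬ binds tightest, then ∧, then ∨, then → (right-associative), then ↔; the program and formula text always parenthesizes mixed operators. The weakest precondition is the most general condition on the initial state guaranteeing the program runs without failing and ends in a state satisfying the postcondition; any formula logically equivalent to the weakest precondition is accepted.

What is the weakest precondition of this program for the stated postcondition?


Working backward. After the program, flag must hold.
Before flag := done: done
Before done := done ∨ z: done ∨ z
Before z := ¬flag: done ∨ (¬flag)
Before z := done ∨ (¬z): done ∨ (¬flag)
Answer: WP = done ∨ (¬flag)


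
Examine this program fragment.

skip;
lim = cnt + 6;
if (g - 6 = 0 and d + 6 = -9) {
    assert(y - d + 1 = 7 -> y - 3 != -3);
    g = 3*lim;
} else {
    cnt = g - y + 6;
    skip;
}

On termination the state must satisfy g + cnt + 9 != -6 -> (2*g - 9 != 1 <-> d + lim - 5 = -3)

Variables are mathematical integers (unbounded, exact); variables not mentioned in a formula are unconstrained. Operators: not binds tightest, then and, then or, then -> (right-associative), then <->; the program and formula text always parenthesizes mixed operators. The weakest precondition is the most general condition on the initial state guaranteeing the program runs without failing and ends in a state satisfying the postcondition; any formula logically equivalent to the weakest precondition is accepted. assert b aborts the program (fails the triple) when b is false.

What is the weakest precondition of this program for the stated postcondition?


Working backward. After the program, the postcondition g + cnt + 9 != -6 -> (2*g - 9 != 1 <-> d + lim - 5 = -3) must hold; in canonical form it is cnt + g != -15 -> (2*g != 10 <-> d + lim = 2).
Then branch requires (y = d + 6 -> y != 0) and (cnt + 3*lim != -15 -> (6*lim != 10 <-> d + lim = 2)); else branch requires 2*g != y - 21 -> (2*g != 10 <-> d + lim = 2).
Before the if: ((g = 6 and d = -15) -> ((y = d + 6 -> y != 0) and (cnt + 3*lim != -15 -> (6*lim != 10 <-> d + lim = 2)))) and ((not (g = 6 and d = -15)) -> (2*g != y - 21 -> (2*g != 10 <-> d + lim = 2)))
Before lim := cnt + 6: ((g = 6 and d = -15) -> ((y = d + 6 -> y != 0) and (4*cnt != -33 -> (6*cnt != -26 <-> cnt + d = -4)))) and ((not (g = 6 and d = -15)) -> (2*g != y - 21 -> (2*g != 10 <-> cnt + d = -4)))
Before skip: ((g = 6 and d = -15) -> ((y = d + 6 -> y != 0) and (4*cnt != -33 -> (6*cnt != -26 <-> cnt + d = -4)))) and ((not (g = 6 and d = -15)) -> (2*g != y - 21 -> (2*g != 10 <-> cnt + d = -4)))
Answer: WP = ((g = 6 and d = -15) -> ((y = d + 6 -> y != 0) and (4*cnt != -33 -> (6*cnt != -26 <-> cnt + d = -4)))) and ((not (g = 6 and d = -15)) -> (2*g != y - 21 -> (2*g != 10 <-> cnt + d = -4)))


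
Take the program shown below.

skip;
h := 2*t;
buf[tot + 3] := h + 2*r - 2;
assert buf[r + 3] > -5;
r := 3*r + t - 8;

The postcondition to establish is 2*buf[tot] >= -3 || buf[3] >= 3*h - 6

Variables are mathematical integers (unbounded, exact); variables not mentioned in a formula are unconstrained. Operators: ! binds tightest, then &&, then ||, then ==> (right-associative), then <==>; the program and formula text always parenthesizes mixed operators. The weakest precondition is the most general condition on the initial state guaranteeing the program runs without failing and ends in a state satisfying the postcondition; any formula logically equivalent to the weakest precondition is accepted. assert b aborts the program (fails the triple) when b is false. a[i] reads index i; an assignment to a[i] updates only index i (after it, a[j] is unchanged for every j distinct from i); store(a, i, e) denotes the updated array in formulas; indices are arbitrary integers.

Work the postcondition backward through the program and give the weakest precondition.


Working backward. After the program, 2*buf[tot] >= -3 || buf[3] >= 3*h - 6 must hold.
Before r := 3*r + t - 8: 2*buf[tot] >= -3 || buf[3] >= 3*h - 6
Before assert buf[r + 3] > -5: buf[r + 3] > -5 && (2*buf[tot] >= -3 || buf[3] >= 3*h - 6)
Before buf[tot + 3] := h + 2*r - 2: store(buf, tot + 3, h + 2*r - 2)[r + 3] > -5 && (2*store(buf, tot + 3, h + 2*r - 2)[tot] >= -3 || store(buf, tot + 3, h + 2*r - 2)[3] >= 3*h - 6)
Before h := 2*t: store(buf, tot + 3, 2*r + 2*t - 2)[r + 3] > -5 && (2*store(buf, tot + 3, 2*r + 2*t - 2)[tot] >= -3 || store(buf, tot + 3, 2*r + 2*t - 2)[3] >= 6*t - 6)
Before skip: store(buf, tot + 3, 2*r + 2*t - 2)[r + 3] > -5 && (2*store(buf, tot + 3, 2*r + 2*t - 2)[tot] >= -3 || store(buf, tot + 3, 2*r + 2*t - 2)[3] >= 6*t - 6)
Answer: WP = store(buf, tot + 3, 2*r + 2*t - 2)[r + 3] > -5 && (2*store(buf, tot + 3, 2*r + 2*t - 2)[tot] >= -3 || store(buf, tot + 3, 2*r + 2*t - 2)[3] >= 6*t - 6)


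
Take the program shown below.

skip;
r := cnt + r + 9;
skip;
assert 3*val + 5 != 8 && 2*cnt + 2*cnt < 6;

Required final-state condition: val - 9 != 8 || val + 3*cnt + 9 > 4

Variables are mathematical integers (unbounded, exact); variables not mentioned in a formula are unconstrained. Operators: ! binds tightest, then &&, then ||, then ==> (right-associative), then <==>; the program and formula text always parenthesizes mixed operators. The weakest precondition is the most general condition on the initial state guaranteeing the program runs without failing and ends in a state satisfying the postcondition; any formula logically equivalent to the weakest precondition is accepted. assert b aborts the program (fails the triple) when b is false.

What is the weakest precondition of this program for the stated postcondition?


Working backward. After the program, the postcondition val - 9 != 8 || val + 3*cnt + 9 > 4 must hold; in canonical form it is val != 17 || 3*cnt + val > -5.
Before assert 3*val + 5 != 8 && 2*cnt + 2*cnt < 6: 3*val != 3 && 4*cnt < 6 && (val != 17 || 3*cnt + val > -5)
Before skip: 3*val != 3 && 4*cnt < 6 && (val != 17 || 3*cnt + val > -5)
Before r := cnt + r + 9: 3*val != 3 && 4*cnt < 6 && (val != 17 || 3*cnt + val > -5)
Before skip: 3*val != 3 && 4*cnt < 6 && (val != 17 || 3*cnt + val > -5)
Answer: WP = 3*val != 3 && 4*cnt < 6 && (val != 17 || 3*cnt + val > -5)


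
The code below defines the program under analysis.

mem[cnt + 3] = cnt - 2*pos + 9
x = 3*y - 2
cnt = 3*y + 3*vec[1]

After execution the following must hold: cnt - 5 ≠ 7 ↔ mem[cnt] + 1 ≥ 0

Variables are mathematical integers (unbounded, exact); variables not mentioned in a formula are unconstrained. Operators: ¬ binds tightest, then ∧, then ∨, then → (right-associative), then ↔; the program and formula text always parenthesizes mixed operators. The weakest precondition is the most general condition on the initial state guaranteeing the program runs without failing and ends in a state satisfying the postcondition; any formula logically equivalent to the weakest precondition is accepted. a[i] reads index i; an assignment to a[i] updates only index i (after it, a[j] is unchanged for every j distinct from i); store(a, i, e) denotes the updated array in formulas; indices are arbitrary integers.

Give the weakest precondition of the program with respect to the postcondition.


Working backward. After the program, the postcondition cnt - 5 ≠ 7 ↔ mem[cnt] + 1 ≥ 0 must hold; in canonical form it is cnt ≠ 12 ↔ mem[cnt] ≥ -1.
Before cnt := 3*y + 3*vec[1]: 3*vec[1] + 3*y ≠ 12 ↔ mem[3*vec[1] + 3*y] ≥ -1
Before x := 3*y - 2: 3*vec[1] + 3*y ≠ 12 ↔ mem[3*vec[1] + 3*y] ≥ -1
Before mem[cnt + 3] := cnt - 2*pos + 9: 3*vec[1] + 3*y ≠ 12 ↔ store(mem, cnt + 3, cnt - 2*pos + 9)[3*vec[1] + 3*y] ≥ -1
Answer: WP = 3*vec[1] + 3*y ≠ 12 ↔ store(mem, cnt + 3, cnt - 2*pos + 9)[3*vec[1] + 3*y] ≥ -1


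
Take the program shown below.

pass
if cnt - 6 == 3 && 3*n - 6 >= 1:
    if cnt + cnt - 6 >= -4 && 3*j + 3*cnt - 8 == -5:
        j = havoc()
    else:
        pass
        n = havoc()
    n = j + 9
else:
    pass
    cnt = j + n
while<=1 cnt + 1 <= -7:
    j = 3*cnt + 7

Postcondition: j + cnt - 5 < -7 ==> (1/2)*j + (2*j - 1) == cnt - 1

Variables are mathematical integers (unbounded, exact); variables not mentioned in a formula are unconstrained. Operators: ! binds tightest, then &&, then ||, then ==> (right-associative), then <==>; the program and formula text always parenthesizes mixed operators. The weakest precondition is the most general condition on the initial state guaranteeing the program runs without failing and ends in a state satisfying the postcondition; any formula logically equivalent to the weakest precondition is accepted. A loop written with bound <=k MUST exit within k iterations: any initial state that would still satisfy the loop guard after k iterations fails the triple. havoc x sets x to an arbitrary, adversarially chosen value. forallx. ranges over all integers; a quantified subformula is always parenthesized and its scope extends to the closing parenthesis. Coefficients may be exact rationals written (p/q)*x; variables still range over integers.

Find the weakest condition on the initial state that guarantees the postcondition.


Working backward. After the program, the postcondition j + cnt - 5 < -7 ==> (1/2)*j + (2*j - 1) == cnt - 1 must hold; in canonical form it is cnt + j < -2 ==> (5/2)*j == cnt.
Before the loop (bound <=1), unroll the exhaustion recursion (WP_0 = exit-now case; WP_j = one more guarded iteration, up to j = 1):
  WP_0: (!(cnt <= -8)) && (cnt + j < -2 ==> (5/2)*j == cnt)
  WP_1: (cnt <= -8 ==> ((!(cnt <= -8)) && (4*cnt < -9 ==> (13/2)*cnt == -35/2))) && ((!(cnt <= -8)) ==> (cnt + j < -2 ==> (5/2)*j == cnt))
So before the loop: (cnt <= -8 ==> ((!(cnt <= -8)) && (4*cnt < -9 ==> (13/2)*cnt == -35/2))) && ((!(cnt <= -8)) ==> (cnt + j < -2 ==> (5/2)*j == cnt))
Then branch requires ((2*cnt >= 2 && 3*cnt + 3*j == 3) ==> (forall j_1. ((cnt <= -8 ==> ((!(cnt <= -8)) && (4*cnt < -9 ==> (13/2)*cnt == -35/2))) && ((!(cnt <= -8)) ==> (cnt + j_1 < -2 ==> (5/2)*j_1 == cnt))))) && ((!(2*cnt >= 2 && 3*cnt + 3*j == 3)) ==> ((cnt <= -8 ==> ((!(cnt <= -8)) && (4*cnt < -9 ==> (13/2)*cnt == -35/2))) && ((!(cnt <= -8)) ==> (cnt + j < -2 ==> (5/2)*j == cnt)))); else branch requires (j + n <= -8 ==> ((!(j + n <= -8)) && (4*j + 4*n < -9 ==> (13/2)*j + (13/2)*n == -35/2))) && ((!(j + n <= -8)) ==> (2*j + n < -2 ==> (3/2)*j == n)).
Before the if: ((cnt == 9 && 3*n >= 7) ==> (((2*cnt >= 2 && 3*cnt + 3*j == 3) ==> (forall j_1. ((cnt <= -8 ==> ((!(cnt <= -8)) && (4*cnt < -9 ==> (13/2)*cnt == -35/2))) && ((!(cnt <= -8)) ==> (cnt + j_1 < -2 ==> (5/2)*j_1 == cnt))))) && ((!(2*cnt >= 2 && 3*cnt + 3*j == 3)) ==> ((cnt <= -8 ==> ((!(cnt <= -8)) && (4*cnt < -9 ==> (13/2)*cnt == -35/2))) && ((!(cnt <= -8)) ==> (cnt + j < -2 ==> (5/2)*j == cnt)))))) && ((!(cnt == 9 && 3*n >= 7)) ==> ((j + n <= -8 ==> ((!(j + n <= -8)) && (4*j + 4*n < -9 ==> (13/2)*j + (13/2)*n == -35/2))) && ((!(j + n <= -8)) ==> (2*j + n < -2 ==> (3/2)*j == n))))
Before skip: ((cnt == 9 && 3*n >= 7) ==> (((2*cnt >= 2 && 3*cnt + 3*j == 3) ==> (forall j_1. ((cnt <= -8 ==> ((!(cnt <= -8)) && (4*cnt < -9 ==> (13/2)*cnt == -35/2))) && ((!(cnt <= -8)) ==> (cnt + j_1 < -2 ==> (5/2)*j_1 == cnt))))) && ((!(2*cnt >= 2 && 3*cnt + 3*j == 3)) ==> ((cnt <= -8 ==> ((!(cnt <= -8)) && (4*cnt < -9 ==> (13/2)*cnt == -35/2))) && ((!(cnt <= -8)) ==> (cnt + j < -2 ==> (5/2)*j == cnt)))))) && ((!(cnt == 9 && 3*n >= 7)) ==> ((j + n <= -8 ==> ((!(j + n <= -8)) && (4*j + 4*n < -9 ==> (13/2)*j + (13/2)*n == -35/2))) && ((!(j + n <= -8)) ==> (2*j + n < -2 ==> (3/2)*j == n))))
Answer: WP = ((cnt == 9 && 3*n >= 7) ==> (((2*cnt >= 2 && 3*cnt + 3*j == 3) ==> (forall j_1. ((cnt <= -8 ==> ((!(cnt <= -8)) && (4*cnt < -9 ==> (13/2)*cnt == -35/2))) && ((!(cnt <= -8)) ==> (cnt + j_1 < -2 ==> (5/2)*j_1 == cnt))))) && ((!(2*cnt >= 2 && 3*cnt + 3*j == 3)) ==> ((cnt <= -8 ==> ((!(cnt <= -8)) && (4*cnt < -9 ==> (13/2)*cnt == -35/2))) && ((!(cnt <= -8)) ==> (cnt + j < -2 ==> (5/2)*j == cnt)))))) && ((!(cnt == 9 && 3*n >= 7)) ==> ((j + n <= -8 ==> ((!(j + n <= -8)) && (4*j + 4*n < -9 ==> (13/2)*j + (13/2)*n == -35/2))) && ((!(j + n <= -8)) ==> (2*j + n < -2 ==> (3/2)*j == n))))


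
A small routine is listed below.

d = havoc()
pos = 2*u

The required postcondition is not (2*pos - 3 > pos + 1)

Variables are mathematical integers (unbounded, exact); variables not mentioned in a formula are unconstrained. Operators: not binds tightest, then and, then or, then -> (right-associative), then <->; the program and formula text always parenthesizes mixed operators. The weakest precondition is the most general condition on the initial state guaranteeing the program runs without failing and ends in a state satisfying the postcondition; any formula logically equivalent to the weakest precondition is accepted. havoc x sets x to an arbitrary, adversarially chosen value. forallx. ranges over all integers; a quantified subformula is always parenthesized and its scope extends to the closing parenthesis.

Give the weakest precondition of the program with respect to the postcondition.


Working backward. After the program, the postcondition not (2*pos - 3 > pos + 1) must hold; in canonical form it is not (pos > 4).
Before pos := 2*u: not (2*u > 4)
Before havoc d: not (2*u > 4)
Answer: WP = not (2*u > 4)


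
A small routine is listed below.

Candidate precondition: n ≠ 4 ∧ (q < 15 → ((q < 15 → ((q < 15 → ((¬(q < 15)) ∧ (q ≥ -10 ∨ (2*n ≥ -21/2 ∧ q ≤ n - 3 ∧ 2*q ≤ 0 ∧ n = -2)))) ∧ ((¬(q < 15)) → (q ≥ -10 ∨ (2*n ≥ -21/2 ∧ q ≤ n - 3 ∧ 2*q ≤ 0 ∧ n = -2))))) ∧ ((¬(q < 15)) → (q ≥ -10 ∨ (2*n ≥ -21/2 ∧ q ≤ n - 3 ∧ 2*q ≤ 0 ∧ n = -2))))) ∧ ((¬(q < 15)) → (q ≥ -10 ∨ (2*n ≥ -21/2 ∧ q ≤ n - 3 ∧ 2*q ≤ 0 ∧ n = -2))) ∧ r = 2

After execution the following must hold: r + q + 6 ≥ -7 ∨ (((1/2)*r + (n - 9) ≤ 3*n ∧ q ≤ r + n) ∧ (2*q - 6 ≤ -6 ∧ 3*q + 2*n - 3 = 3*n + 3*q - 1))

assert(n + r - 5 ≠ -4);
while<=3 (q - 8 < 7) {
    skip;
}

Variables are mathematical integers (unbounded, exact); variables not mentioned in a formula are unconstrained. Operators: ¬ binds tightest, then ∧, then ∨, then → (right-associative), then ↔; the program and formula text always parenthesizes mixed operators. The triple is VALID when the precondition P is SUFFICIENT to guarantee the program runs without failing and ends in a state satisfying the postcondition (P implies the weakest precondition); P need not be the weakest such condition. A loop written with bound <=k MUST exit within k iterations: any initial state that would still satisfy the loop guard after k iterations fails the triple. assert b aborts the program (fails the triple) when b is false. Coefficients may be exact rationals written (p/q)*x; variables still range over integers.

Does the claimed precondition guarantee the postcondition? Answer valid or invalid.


Working backward. After the program, the postcondition r + q + 6 ≥ -7 ∨ (((1/2)*r + (n - 9) ≤ 3*n ∧ q ≤ r + n) ∧ (2*q - 6 ≤ -6 ∧ 3*q + 2*n - 3 = 3*n + 3*q - 1)) must hold; in canonical form it is q + r ≥ -13 ∨ ((1/2)*r ≤ 2*n + 9 ∧ q ≤ n + r ∧ 2*q ≤ 0 ∧ n = -2).
Before the loop (bound <=3), unroll the exhaustion recursion (WP_0 = exit-now case; WP_j = one more guarded iteration, up to j = 3):
  WP_0: (¬(q < 15)) ∧ (q + r ≥ -13 ∨ ((1/2)*r ≤ 2*n + 9 ∧ q ≤ n + r ∧ 2*q ≤ 0 ∧ n = -2))
  WP_1: (q < 15 → ((¬(q < 15)) ∧ (q + r ≥ -13 ∨ ((1/2)*r ≤ 2*n + 9 ∧ q ≤ n + r ∧ 2*q ≤ 0 ∧ n = -2)))) ∧ ((¬(q < 15)) → (q + r ≥ -13 ∨ ((1/2)*r ≤ 2*n + 9 ∧ q ≤ n + r ∧ 2*q ≤ 0 ∧ n = -2)))
  WP_2: (q < 15 → ((q < 15 → ((¬(q < 15)) ∧ (q + r ≥ -13 ∨ ((1/2)*r ≤ 2*n + 9 ∧ q ≤ n + r ∧ 2*q ≤ 0 ∧ n = -2)))) ∧ ((¬(q < 15)) → (q + r ≥ -13 ∨ ((1/2)*r ≤ 2*n + 9 ∧ q ≤ n + r ∧ 2*q ≤ 0 ∧ n = -2))))) ∧ ((¬(q < 15)) → (q + r ≥ -13 ∨ ((1/2)*r ≤ 2*n + 9 ∧ q ≤ n + r ∧ 2*q ≤ 0 ∧ n = -2)))
  WP_3: (q < 15 → ((q < 15 → ((q < 15 → ((¬(q < 15)) ∧ (q + r ≥ -13 ∨ ((1/2)*r ≤ 2*n + 9 ∧ q ≤ n + r ∧ 2*q ≤ 0 ∧ n = -2)))) ∧ ((¬(q < 15)) → (q + r ≥ -13 ∨ ((1/2)*r ≤ 2*n + 9 ∧ q ≤ n + r ∧ 2*q ≤ 0 ∧ n = -2))))) ∧ ((¬(q < 15)) → (q + r ≥ -13 ∨ ((1/2)*r ≤ 2*n + 9 ∧ q ≤ n + r ∧ 2*q ≤ 0 ∧ n = -2))))) ∧ ((¬(q < 15)) → (q + r ≥ -13 ∨ ((1/2)*r ≤ 2*n + 9 ∧ q ≤ n + r ∧ 2*q ≤ 0 ∧ n = -2)))
So before the loop: (q < 15 → ((q < 15 → ((q < 15 → ((¬(q < 15)) ∧ (q + r ≥ -13 ∨ ((1/2)*r ≤ 2*n + 9 ∧ q ≤ n + r ∧ 2*q ≤ 0 ∧ n = -2)))) ∧ ((¬(q < 15)) → (q + r ≥ -13 ∨ ((1/2)*r ≤ 2*n + 9 ∧ q ≤ n + r ∧ 2*q ≤ 0 ∧ n = -2))))) ∧ ((¬(q < 15)) → (q + r ≥ -13 ∨ ((1/2)*r ≤ 2*n + 9 ∧ q ≤ n + r ∧ 2*q ≤ 0 ∧ n = -2))))) ∧ ((¬(q < 15)) → (q + r ≥ -13 ∨ ((1/2)*r ≤ 2*n + 9 ∧ q ≤ n + r ∧ 2*q ≤ 0 ∧ n = -2)))
Before assert n + r - 5 ≠ -4: n + r ≠ 1 ∧ (q < 15 → ((q < 15 → ((q < 15 → ((¬(q < 15)) ∧ (q + r ≥ -13 ∨ ((1/2)*r ≤ 2*n + 9 ∧ q ≤ n + r ∧ 2*q ≤ 0 ∧ n = -2)))) ∧ ((¬(q < 15)) → (q + r ≥ -13 ∨ ((1/2)*r ≤ 2*n + 9 ∧ q ≤ n + r ∧ 2*q ≤ 0 ∧ n = -2))))) ∧ ((¬(q < 15)) → (q + r ≥ -13 ∨ ((1/2)*r ≤ 2*n + 9 ∧ q ≤ n + r ∧ 2*q ≤ 0 ∧ n = -2))))) ∧ ((¬(q < 15)) → (q + r ≥ -13 ∨ ((1/2)*r ≤ 2*n + 9 ∧ q ≤ n + r ∧ 2*q ≤ 0 ∧ n = -2)))
The weakest precondition is n + r ≠ 1 ∧ (q < 15 → ((q < 15 → ((q < 15 → ((¬(q < 15)) ∧ (q + r ≥ -13 ∨ ((1/2)*r ≤ 2*n + 9 ∧ q ≤ n + r ∧ 2*q ≤ 0 ∧ n = -2)))) ∧ ((¬(q < 15)) → (q + r ≥ -13 ∨ ((1/2)*r ≤ 2*n + 9 ∧ q ≤ n + r ∧ 2*q ≤ 0 ∧ n = -2))))) ∧ ((¬(q < 15)) → (q + r ≥ -13 ∨ ((1/2)*r ≤ 2*n + 9 ∧ q ≤ n + r ∧ 2*q ≤ 0 ∧ n = -2))))) ∧ ((¬(q < 15)) → (q + r ≥ -13 ∨ ((1/2)*r ≤ 2*n + 9 ∧ q ≤ n + r ∧ 2*q ≤ 0 ∧ n = -2))).
Check whether n ≠ 4 ∧ (q < 15 → ((q < 15 → ((q < 15 → ((¬(q < 15)) ∧ (q ≥ -10 ∨ (2*n ≥ -21/2 ∧ q ≤ n - 3 ∧ 2*q ≤ 0 ∧ n = -2)))) ∧ ((¬(q < 15)) → (q ≥ -10 ∨ (2*n ≥ -21/2 ∧ q ≤ n - 3 ∧ 2*q ≤ 0 ∧ n = -2))))) ∧ ((¬(q < 15)) → (q ≥ -10 ∨ (2*n ≥ -21/2 ∧ q ≤ n - 3 ∧ 2*q ≤ 0 ∧ n = -2))))) ∧ ((¬(q < 15)) → (q ≥ -10 ∨ (2*n ≥ -21/2 ∧ q ≤ n - 3 ∧ 2*q ≤ 0 ∧ n = -2))) ∧ r = 2 implies it.
Countermodel: at the initial state n = -1, q = 15, r = 2, the precondition holds but the weakest precondition fails.
Answer: invalid


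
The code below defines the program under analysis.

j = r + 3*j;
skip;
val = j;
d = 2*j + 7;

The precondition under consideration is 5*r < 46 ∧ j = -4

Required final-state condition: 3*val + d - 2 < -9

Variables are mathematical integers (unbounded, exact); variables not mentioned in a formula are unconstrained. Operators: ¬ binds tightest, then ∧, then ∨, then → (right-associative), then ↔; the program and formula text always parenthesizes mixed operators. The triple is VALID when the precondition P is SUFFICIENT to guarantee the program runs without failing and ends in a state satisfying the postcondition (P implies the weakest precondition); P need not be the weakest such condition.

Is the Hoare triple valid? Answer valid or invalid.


Working backward. After the program, the postcondition 3*val + d - 2 < -9 must hold; in canonical form it is d + 3*val < -7.
Before d := 2*j + 7: 2*j + 3*val < -14
Before val := j: 5*j < -14
Before skip: 5*j < -14
Before j := r + 3*j: 15*j + 5*r < -14
The weakest precondition is 15*j + 5*r < -14.
Check whether 5*r < 46 ∧ j = -4 implies it.
Every state satisfying the precondition satisfies the weakest precondition: the implication holds.
Answer: valid


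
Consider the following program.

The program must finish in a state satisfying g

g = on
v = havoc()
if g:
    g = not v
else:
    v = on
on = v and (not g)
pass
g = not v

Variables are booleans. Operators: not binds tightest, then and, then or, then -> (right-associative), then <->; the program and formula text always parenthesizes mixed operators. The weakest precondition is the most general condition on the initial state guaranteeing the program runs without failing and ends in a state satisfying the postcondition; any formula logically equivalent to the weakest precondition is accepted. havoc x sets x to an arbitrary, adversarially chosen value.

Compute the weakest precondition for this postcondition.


Working backward. After the program, g must hold.
Before g := not v: not v
Before skip: not v
Before on := v and (not g): not v
Then branch requires not v; else branch requires not on.
Before the if: (g -> (not v)) and ((not g) -> (not on))
Before havoc v: (not g) and ((not g) -> (not on))
Before g := on: not on
Answer: WP = not on


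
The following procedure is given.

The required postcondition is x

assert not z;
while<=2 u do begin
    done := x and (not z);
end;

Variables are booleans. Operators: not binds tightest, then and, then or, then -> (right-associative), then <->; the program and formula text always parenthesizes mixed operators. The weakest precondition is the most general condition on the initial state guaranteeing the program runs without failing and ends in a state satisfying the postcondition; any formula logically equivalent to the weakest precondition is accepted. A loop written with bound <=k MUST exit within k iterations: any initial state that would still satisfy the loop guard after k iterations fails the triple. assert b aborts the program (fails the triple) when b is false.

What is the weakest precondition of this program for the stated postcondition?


Working backward. After the program, x must hold.
Before the loop (bound <=2), unroll the exhaustion recursion (WP_0 = exit-now case; WP_j = one more guarded iteration, up to j = 2):
  WP_0: (not u) and x
  WP_1: (u -> ((not u) and x)) and ((not u) -> x)
  WP_2: (u -> ((u -> ((not u) and x)) and ((not u) -> x))) and ((not u) -> x)
So before the loop: (u -> ((u -> ((not u) and x)) and ((not u) -> x))) and ((not u) -> x)
Before assert not z: (not z) and (u -> ((u -> ((not u) and x)) and ((not u) -> x))) and ((not u) -> x)
Answer: WP = (not z) and (u -> ((u -> ((not u) and x)) and ((not u) -> x))) and ((not u) -> x)


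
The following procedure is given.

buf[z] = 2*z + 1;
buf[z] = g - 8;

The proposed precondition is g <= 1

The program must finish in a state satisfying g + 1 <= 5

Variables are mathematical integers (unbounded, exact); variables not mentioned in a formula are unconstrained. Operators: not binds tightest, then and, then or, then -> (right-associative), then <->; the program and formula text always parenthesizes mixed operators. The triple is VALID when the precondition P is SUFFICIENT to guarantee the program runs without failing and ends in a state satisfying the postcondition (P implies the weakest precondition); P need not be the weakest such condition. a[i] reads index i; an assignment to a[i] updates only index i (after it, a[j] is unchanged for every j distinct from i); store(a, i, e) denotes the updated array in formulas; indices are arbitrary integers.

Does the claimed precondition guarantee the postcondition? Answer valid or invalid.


Working backward. After the program, the postcondition g + 1 <= 5 must hold; in canonical form it is g <= 4.
Before buf[z] := g - 8: g <= 4
Before buf[z] := 2*z + 1: g <= 4
The weakest precondition is g <= 4.
Check whether g <= 1 implies it.
Every state satisfying the precondition satisfies the weakest precondition: the implication holds.
Answer: valid


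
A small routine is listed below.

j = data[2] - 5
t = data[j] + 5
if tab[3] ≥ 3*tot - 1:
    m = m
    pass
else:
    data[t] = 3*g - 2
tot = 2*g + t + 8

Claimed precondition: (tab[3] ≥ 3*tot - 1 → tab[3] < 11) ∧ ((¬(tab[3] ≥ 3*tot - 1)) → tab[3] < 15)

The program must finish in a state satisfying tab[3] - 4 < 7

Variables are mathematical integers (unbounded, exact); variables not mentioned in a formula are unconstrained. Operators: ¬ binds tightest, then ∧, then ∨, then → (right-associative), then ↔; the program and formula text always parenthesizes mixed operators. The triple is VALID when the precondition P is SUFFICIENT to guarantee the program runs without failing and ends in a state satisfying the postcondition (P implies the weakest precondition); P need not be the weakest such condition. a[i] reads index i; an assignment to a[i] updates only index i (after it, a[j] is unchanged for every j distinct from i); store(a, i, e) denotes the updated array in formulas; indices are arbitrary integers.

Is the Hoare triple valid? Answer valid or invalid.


Working backward. After the program, the postcondition tab[3] - 4 < 7 must hold; in canonical form it is tab[3] < 11.
Before tot := 2*g + t + 8: tab[3] < 11
Then branch requires tab[3] < 11; else branch requires tab[3] < 11.
Before the if: (tab[3] ≥ 3*tot - 1 → tab[3] < 11) ∧ ((¬(tab[3] ≥ 3*tot - 1)) → tab[3] < 11)
Before t := data[j] + 5: (tab[3] ≥ 3*tot - 1 → tab[3] < 11) ∧ ((¬(tab[3] ≥ 3*tot - 1)) → tab[3] < 11)
Before j := data[2] - 5: (tab[3] ≥ 3*tot - 1 → tab[3] < 11) ∧ ((¬(tab[3] ≥ 3*tot - 1)) → tab[3] < 11)
The weakest precondition is (tab[3] ≥ 3*tot - 1 → tab[3] < 11) ∧ ((¬(tab[3] ≥ 3*tot - 1)) → tab[3] < 11).
Check whether (tab[3] ≥ 3*tot - 1 → tab[3] < 11) ∧ ((¬(tab[3] ≥ 3*tot - 1)) → tab[3] < 15) implies it.
Countermodel: at the initial state tab = {[3] = 13, elsewhere 13}, tot = 5, the precondition holds but the weakest precondition fails.
Answer: invalid
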